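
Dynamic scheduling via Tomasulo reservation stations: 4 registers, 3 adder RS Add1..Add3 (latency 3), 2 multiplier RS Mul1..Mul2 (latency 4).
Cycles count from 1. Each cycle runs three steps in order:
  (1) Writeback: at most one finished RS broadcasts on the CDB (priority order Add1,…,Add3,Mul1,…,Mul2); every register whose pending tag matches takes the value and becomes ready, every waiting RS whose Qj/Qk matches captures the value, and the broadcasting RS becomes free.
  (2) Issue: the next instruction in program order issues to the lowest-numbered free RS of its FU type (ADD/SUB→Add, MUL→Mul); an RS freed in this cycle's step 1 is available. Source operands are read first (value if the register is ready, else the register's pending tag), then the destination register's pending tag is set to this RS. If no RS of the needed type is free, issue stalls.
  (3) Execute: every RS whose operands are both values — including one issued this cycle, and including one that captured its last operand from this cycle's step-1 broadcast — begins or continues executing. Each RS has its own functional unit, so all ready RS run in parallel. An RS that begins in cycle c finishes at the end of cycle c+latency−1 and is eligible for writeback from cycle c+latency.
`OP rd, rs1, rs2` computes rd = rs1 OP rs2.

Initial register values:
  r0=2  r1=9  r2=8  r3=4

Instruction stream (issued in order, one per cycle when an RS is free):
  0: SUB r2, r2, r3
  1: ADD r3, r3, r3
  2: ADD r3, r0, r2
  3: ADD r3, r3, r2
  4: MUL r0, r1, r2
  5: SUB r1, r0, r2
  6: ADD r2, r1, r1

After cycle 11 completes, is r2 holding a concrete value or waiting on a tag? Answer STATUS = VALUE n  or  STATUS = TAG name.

STATUS = TAG Add3

c1: issue SUB r2<-Add1 | r0:2,r1:9,r2:Add1,r3:4
c2: issue ADD r3<-Add2 | r0:2,r1:9,r2:Add1,r3:Add2
c3: issue ADD r3<-Add3 | r0:2,r1:9,r2:Add1,r3:Add3
c4: CDB Add1=4; issue ADD r3<-Add1 | r0:2,r1:9,r2:4,r3:Add1
c5: CDB Add2=8; issue MUL r0<-Mul1 | r0:Mul1,r1:9,r2:4,r3:Add1
c6: issue SUB r1<-Add2 | r0:Mul1,r1:Add2,r2:4,r3:Add1
c7: CDB Add3=6; issue ADD r2<-Add3 | r0:Mul1,r1:Add2,r2:Add3,r3:Add1
c8: - | r0:Mul1,r1:Add2,r2:Add3,r3:Add1
c9: CDB Mul1=36 | r0:36,r1:Add2,r2:Add3,r3:Add1
c10: CDB Add1=10 | r0:36,r1:Add2,r2:Add3,r3:10
c11: - | r0:36,r1:Add2,r2:Add3,r3:10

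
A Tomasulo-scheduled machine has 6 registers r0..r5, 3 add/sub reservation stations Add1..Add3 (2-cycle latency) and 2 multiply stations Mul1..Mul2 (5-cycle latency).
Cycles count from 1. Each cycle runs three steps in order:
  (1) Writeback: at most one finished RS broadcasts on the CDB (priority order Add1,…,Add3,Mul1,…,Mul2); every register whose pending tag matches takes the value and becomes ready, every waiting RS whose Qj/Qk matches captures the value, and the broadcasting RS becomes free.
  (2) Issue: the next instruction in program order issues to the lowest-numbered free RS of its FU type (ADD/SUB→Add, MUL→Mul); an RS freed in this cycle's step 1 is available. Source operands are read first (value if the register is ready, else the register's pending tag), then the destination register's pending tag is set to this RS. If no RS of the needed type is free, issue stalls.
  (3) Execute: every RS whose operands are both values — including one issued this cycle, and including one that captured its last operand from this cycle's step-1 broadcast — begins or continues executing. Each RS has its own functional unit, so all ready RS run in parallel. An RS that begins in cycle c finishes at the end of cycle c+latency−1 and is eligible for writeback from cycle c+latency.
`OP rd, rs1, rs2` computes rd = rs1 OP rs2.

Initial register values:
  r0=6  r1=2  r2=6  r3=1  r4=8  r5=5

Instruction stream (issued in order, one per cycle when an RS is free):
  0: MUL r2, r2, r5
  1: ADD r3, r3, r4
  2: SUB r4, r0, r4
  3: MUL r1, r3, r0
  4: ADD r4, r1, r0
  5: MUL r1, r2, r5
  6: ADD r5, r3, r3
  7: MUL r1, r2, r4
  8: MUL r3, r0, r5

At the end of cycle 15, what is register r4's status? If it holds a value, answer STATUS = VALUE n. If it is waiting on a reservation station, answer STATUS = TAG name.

STATUS = VALUE 60

c1: issue MUL r2<-Mul1 | r0:6,r1:2,r2:Mul1,r3:1,r4:8,r5:5
c2: issue ADD r3<-Add1 | r0:6,r1:2,r2:Mul1,r3:Add1,r4:8,r5:5
c3: issue SUB r4<-Add2 | r0:6,r1:2,r2:Mul1,r3:Add1,r4:Add2,r5:5
c4: CDB Add1=9; issue MUL r1<-Mul2 | r0:6,r1:Mul2,r2:Mul1,r3:9,r4:Add2,r5:5
c5: CDB Add2=-2; issue ADD r4<-Add1 | r0:6,r1:Mul2,r2:Mul1,r3:9,r4:Add1,r5:5
c6: CDB Mul1=30; issue MUL r1<-Mul1 | r0:6,r1:Mul1,r2:30,r3:9,r4:Add1,r5:5
c7: issue ADD r5<-Add2 | r0:6,r1:Mul1,r2:30,r3:9,r4:Add1,r5:Add2
c8: stall | r0:6,r1:Mul1,r2:30,r3:9,r4:Add1,r5:Add2
c9: CDB Add2=18; stall | r0:6,r1:Mul1,r2:30,r3:9,r4:Add1,r5:18
c10: CDB Mul2=54; issue MUL r1<-Mul2 | r0:6,r1:Mul2,r2:30,r3:9,r4:Add1,r5:18
c11: CDB Mul1=150; issue MUL r3<-Mul1 | r0:6,r1:Mul2,r2:30,r3:Mul1,r4:Add1,r5:18
c12: CDB Add1=60 | r0:6,r1:Mul2,r2:30,r3:Mul1,r4:60,r5:18
c13: - | r0:6,r1:Mul2,r2:30,r3:Mul1,r4:60,r5:18
c14: - | r0:6,r1:Mul2,r2:30,r3:Mul1,r4:60,r5:18
c15: - | r0:6,r1:Mul2,r2:30,r3:Mul1,r4:60,r5:18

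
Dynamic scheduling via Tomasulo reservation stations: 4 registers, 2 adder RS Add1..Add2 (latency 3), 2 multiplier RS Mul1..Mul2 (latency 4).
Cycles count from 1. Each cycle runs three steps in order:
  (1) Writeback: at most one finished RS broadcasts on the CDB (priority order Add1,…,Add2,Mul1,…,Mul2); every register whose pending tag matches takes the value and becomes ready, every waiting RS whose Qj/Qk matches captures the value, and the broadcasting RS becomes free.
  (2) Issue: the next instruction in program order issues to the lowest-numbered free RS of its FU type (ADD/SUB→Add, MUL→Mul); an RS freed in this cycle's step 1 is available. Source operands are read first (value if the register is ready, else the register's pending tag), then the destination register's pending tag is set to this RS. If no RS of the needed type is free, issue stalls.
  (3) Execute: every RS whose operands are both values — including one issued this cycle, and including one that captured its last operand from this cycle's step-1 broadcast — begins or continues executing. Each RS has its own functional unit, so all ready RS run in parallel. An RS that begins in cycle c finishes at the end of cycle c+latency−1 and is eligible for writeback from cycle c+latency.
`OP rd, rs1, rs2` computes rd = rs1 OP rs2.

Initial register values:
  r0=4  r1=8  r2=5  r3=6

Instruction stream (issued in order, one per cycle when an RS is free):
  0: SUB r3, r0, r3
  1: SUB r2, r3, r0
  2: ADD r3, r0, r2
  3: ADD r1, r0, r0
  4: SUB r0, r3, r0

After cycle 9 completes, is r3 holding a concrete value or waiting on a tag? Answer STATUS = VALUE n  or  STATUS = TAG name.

STATUS = TAG Add1

  c1: issue SUB r3<-Add1  regs: r0:4,r1:8,r2:5,r3:Add1
  c2: issue SUB r2<-Add2  regs: r0:4,r1:8,r2:Add2,r3:Add1
  c3: stall  regs: r0:4,r1:8,r2:Add2,r3:Add1
  c4: CDB Add1=-2; issue ADD r3<-Add1  regs: r0:4,r1:8,r2:Add2,r3:Add1
  c5: stall  regs: r0:4,r1:8,r2:Add2,r3:Add1
  c6: stall  regs: r0:4,r1:8,r2:Add2,r3:Add1
  c7: CDB Add2=-6; issue ADD r1<-Add2  regs: r0:4,r1:Add2,r2:-6,r3:Add1
  c8: stall  regs: r0:4,r1:Add2,r2:-6,r3:Add1
  c9: stall  regs: r0:4,r1:Add2,r2:-6,r3:Add1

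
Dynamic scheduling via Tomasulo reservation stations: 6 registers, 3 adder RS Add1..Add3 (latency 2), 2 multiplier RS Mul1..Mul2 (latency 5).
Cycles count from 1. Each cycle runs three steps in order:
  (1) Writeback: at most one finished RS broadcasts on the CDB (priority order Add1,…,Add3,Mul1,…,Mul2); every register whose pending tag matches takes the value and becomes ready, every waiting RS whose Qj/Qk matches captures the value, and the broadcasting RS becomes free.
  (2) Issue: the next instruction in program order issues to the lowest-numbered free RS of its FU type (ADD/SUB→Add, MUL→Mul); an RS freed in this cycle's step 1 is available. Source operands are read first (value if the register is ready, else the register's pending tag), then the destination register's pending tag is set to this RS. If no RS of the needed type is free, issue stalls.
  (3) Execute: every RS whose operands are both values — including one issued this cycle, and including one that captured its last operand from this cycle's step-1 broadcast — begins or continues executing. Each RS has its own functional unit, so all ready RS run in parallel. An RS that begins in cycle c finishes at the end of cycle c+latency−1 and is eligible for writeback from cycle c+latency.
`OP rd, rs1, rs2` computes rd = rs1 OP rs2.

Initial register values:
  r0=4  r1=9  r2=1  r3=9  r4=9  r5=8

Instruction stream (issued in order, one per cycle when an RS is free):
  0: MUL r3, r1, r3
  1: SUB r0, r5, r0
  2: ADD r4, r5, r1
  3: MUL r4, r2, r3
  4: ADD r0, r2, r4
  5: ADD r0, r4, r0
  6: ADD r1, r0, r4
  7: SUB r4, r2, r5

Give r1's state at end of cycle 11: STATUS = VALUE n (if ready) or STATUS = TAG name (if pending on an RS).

  c1: issue MUL r3<-Mul1  regs: r0:4,r1:9,r2:1,r3:Mul1,r4:9,r5:8
  c2: issue SUB r0<-Add1  regs: r0:Add1,r1:9,r2:1,r3:Mul1,r4:9,r5:8
  c3: issue ADD r4<-Add2  regs: r0:Add1,r1:9,r2:1,r3:Mul1,r4:Add2,r5:8
  c4: CDB Add1=4; issue MUL r4<-Mul2  regs: r0:4,r1:9,r2:1,r3:Mul1,r4:Mul2,r5:8
  c5: CDB Add2=17; issue ADD r0<-Add1  regs: r0:Add1,r1:9,r2:1,r3:Mul1,r4:Mul2,r5:8
  c6: CDB Mul1=81; issue ADD r0<-Add2  regs: r0:Add2,r1:9,r2:1,r3:81,r4:Mul2,r5:8
  c7: issue ADD r1<-Add3  regs: r0:Add2,r1:Add3,r2:1,r3:81,r4:Mul2,r5:8
  c8: stall  regs: r0:Add2,r1:Add3,r2:1,r3:81,r4:Mul2,r5:8
  c9: stall  regs: r0:Add2,r1:Add3,r2:1,r3:81,r4:Mul2,r5:8
  c10: stall  regs: r0:Add2,r1:Add3,r2:1,r3:81,r4:Mul2,r5:8
  c11: CDB Mul2=81; stall  regs: r0:Add2,r1:Add3,r2:1,r3:81,r4:81,r5:8

STATUS = TAG Add3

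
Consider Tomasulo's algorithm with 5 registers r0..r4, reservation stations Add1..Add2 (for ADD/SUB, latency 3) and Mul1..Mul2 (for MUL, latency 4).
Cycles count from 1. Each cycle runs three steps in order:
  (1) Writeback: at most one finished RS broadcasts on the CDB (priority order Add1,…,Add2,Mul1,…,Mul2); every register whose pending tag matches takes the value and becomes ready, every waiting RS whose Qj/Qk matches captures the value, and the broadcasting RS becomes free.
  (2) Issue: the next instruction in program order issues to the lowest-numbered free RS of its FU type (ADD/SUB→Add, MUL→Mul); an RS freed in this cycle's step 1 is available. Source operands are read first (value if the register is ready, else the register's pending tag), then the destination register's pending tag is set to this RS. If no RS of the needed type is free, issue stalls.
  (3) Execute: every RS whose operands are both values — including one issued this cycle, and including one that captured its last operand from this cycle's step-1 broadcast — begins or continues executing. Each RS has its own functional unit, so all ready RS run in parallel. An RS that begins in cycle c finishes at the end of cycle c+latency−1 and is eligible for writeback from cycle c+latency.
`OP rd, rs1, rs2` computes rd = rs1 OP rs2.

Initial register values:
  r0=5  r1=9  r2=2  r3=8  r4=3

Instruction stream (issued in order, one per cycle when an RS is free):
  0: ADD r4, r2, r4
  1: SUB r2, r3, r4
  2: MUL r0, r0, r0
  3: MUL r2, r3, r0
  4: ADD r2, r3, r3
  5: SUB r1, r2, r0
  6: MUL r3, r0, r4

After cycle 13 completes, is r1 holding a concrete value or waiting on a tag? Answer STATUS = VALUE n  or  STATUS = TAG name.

STATUS = VALUE -9

c1: issue ADD r4<-Add1 | r0:5,r1:9,r2:2,r3:8,r4:Add1
c2: issue SUB r2<-Add2 | r0:5,r1:9,r2:Add2,r3:8,r4:Add1
c3: issue MUL r0<-Mul1 | r0:Mul1,r1:9,r2:Add2,r3:8,r4:Add1
c4: CDB Add1=5; issue MUL r2<-Mul2 | r0:Mul1,r1:9,r2:Mul2,r3:8,r4:5
c5: issue ADD r2<-Add1 | r0:Mul1,r1:9,r2:Add1,r3:8,r4:5
c6: stall | r0:Mul1,r1:9,r2:Add1,r3:8,r4:5
c7: CDB Add2=3; issue SUB r1<-Add2 | r0:Mul1,r1:Add2,r2:Add1,r3:8,r4:5
c8: CDB Add1=16; stall | r0:Mul1,r1:Add2,r2:16,r3:8,r4:5
c9: CDB Mul1=25; issue MUL r3<-Mul1 | r0:25,r1:Add2,r2:16,r3:Mul1,r4:5
c10: - | r0:25,r1:Add2,r2:16,r3:Mul1,r4:5
c11: - | r0:25,r1:Add2,r2:16,r3:Mul1,r4:5
c12: CDB Add2=-9 | r0:25,r1:-9,r2:16,r3:Mul1,r4:5
c13: CDB Mul1=125 | r0:25,r1:-9,r2:16,r3:125,r4:5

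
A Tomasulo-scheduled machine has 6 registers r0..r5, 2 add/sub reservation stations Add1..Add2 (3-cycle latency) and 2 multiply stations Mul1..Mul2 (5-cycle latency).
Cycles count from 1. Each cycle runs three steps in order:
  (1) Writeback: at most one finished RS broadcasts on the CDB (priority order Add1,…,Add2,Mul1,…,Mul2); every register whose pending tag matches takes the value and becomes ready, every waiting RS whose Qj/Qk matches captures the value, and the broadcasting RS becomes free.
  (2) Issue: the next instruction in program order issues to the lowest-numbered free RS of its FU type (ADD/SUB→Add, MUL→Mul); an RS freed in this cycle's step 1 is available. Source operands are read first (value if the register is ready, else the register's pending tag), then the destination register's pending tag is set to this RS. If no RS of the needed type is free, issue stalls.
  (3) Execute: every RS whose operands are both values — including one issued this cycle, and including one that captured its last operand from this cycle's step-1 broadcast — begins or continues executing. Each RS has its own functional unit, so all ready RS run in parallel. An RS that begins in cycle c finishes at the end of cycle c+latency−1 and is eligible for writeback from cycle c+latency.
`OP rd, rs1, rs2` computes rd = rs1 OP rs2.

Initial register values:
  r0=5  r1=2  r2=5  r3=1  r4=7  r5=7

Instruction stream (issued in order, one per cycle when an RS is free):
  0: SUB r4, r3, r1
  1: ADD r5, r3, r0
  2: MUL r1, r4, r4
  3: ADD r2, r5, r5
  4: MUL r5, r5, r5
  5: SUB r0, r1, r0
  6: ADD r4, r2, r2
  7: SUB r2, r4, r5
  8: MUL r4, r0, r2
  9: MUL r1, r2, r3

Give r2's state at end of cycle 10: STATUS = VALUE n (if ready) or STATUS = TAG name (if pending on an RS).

c1: issue SUB r4<-Add1 | r0:5,r1:2,r2:5,r3:1,r4:Add1,r5:7
c2: issue ADD r5<-Add2 | r0:5,r1:2,r2:5,r3:1,r4:Add1,r5:Add2
c3: issue MUL r1<-Mul1 | r0:5,r1:Mul1,r2:5,r3:1,r4:Add1,r5:Add2
c4: CDB Add1=-1; issue ADD r2<-Add1 | r0:5,r1:Mul1,r2:Add1,r3:1,r4:-1,r5:Add2
c5: CDB Add2=6; issue MUL r5<-Mul2 | r0:5,r1:Mul1,r2:Add1,r3:1,r4:-1,r5:Mul2
c6: issue SUB r0<-Add2 | r0:Add2,r1:Mul1,r2:Add1,r3:1,r4:-1,r5:Mul2
c7: stall | r0:Add2,r1:Mul1,r2:Add1,r3:1,r4:-1,r5:Mul2
c8: CDB Add1=12; issue ADD r4<-Add1 | r0:Add2,r1:Mul1,r2:12,r3:1,r4:Add1,r5:Mul2
c9: CDB Mul1=1; stall | r0:Add2,r1:1,r2:12,r3:1,r4:Add1,r5:Mul2
c10: CDB Mul2=36; stall | r0:Add2,r1:1,r2:12,r3:1,r4:Add1,r5:36

STATUS = VALUE 12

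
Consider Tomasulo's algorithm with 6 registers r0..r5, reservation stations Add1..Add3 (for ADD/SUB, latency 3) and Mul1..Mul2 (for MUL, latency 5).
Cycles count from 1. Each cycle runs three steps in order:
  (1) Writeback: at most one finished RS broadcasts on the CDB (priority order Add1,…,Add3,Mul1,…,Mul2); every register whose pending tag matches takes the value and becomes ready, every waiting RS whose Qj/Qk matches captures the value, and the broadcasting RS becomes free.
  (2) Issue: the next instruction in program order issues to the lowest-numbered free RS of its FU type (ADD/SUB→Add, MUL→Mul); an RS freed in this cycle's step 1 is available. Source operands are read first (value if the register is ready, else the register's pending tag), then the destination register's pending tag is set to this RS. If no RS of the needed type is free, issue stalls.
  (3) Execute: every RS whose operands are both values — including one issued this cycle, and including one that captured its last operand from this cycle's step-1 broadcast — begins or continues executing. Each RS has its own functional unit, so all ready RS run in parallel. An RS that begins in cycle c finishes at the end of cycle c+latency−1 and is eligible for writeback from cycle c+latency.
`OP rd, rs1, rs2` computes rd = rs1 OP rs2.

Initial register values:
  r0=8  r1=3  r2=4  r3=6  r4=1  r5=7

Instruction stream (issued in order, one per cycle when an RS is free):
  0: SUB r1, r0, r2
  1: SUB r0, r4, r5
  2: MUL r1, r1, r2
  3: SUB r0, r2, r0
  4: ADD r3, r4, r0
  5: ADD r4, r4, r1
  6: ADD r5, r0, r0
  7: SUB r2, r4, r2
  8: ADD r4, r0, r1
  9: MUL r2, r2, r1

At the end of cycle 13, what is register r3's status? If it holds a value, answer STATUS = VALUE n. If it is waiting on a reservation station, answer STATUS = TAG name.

STATUS = VALUE 11

cycle 1: issue SUB r1<-Add1 // r0:8,r1:Add1,r2:4,r3:6,r4:1,r5:7
cycle 2: issue SUB r0<-Add2 // r0:Add2,r1:Add1,r2:4,r3:6,r4:1,r5:7
cycle 3: issue MUL r1<-Mul1 // r0:Add2,r1:Mul1,r2:4,r3:6,r4:1,r5:7
cycle 4: CDB Add1=4; issue SUB r0<-Add1 // r0:Add1,r1:Mul1,r2:4,r3:6,r4:1,r5:7
cycle 5: CDB Add2=-6; issue ADD r3<-Add2 // r0:Add1,r1:Mul1,r2:4,r3:Add2,r4:1,r5:7
cycle 6: issue ADD r4<-Add3 // r0:Add1,r1:Mul1,r2:4,r3:Add2,r4:Add3,r5:7
cycle 7: stall // r0:Add1,r1:Mul1,r2:4,r3:Add2,r4:Add3,r5:7
cycle 8: CDB Add1=10; issue ADD r5<-Add1 // r0:10,r1:Mul1,r2:4,r3:Add2,r4:Add3,r5:Add1
cycle 9: CDB Mul1=16; stall // r0:10,r1:16,r2:4,r3:Add2,r4:Add3,r5:Add1
cycle 10: stall // r0:10,r1:16,r2:4,r3:Add2,r4:Add3,r5:Add1
cycle 11: CDB Add1=20; issue SUB r2<-Add1 // r0:10,r1:16,r2:Add1,r3:Add2,r4:Add3,r5:20
cycle 12: CDB Add2=11; issue ADD r4<-Add2 // r0:10,r1:16,r2:Add1,r3:11,r4:Add2,r5:20
cycle 13: CDB Add3=17; issue MUL r2<-Mul1 // r0:10,r1:16,r2:Mul1,r3:11,r4:Add2,r5:20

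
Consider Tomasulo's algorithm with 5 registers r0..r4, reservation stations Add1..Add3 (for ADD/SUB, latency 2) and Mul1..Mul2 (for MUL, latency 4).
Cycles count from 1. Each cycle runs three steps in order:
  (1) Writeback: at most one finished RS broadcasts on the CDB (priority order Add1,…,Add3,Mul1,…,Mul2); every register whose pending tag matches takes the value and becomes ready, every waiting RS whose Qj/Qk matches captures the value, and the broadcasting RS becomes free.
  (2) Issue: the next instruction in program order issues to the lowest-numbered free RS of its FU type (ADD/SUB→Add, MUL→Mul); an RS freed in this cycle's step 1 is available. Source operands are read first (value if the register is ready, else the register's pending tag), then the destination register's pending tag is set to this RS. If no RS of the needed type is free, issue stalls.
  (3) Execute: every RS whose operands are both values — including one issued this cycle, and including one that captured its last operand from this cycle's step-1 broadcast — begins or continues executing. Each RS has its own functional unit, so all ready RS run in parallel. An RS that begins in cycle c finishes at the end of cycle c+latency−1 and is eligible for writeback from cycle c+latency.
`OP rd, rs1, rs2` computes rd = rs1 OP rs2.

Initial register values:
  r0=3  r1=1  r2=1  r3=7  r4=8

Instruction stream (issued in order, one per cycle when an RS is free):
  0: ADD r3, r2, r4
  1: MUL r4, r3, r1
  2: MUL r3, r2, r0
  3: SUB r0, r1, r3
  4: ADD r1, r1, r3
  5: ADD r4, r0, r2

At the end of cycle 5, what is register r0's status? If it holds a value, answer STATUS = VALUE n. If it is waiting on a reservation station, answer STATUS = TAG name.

cycle 1: issue ADD r3<-Add1 // r0:3,r1:1,r2:1,r3:Add1,r4:8
cycle 2: issue MUL r4<-Mul1 // r0:3,r1:1,r2:1,r3:Add1,r4:Mul1
cycle 3: CDB Add1=9; issue MUL r3<-Mul2 // r0:3,r1:1,r2:1,r3:Mul2,r4:Mul1
cycle 4: issue SUB r0<-Add1 // r0:Add1,r1:1,r2:1,r3:Mul2,r4:Mul1
cycle 5: issue ADD r1<-Add2 // r0:Add1,r1:Add2,r2:1,r3:Mul2,r4:Mul1

STATUS = TAG Add1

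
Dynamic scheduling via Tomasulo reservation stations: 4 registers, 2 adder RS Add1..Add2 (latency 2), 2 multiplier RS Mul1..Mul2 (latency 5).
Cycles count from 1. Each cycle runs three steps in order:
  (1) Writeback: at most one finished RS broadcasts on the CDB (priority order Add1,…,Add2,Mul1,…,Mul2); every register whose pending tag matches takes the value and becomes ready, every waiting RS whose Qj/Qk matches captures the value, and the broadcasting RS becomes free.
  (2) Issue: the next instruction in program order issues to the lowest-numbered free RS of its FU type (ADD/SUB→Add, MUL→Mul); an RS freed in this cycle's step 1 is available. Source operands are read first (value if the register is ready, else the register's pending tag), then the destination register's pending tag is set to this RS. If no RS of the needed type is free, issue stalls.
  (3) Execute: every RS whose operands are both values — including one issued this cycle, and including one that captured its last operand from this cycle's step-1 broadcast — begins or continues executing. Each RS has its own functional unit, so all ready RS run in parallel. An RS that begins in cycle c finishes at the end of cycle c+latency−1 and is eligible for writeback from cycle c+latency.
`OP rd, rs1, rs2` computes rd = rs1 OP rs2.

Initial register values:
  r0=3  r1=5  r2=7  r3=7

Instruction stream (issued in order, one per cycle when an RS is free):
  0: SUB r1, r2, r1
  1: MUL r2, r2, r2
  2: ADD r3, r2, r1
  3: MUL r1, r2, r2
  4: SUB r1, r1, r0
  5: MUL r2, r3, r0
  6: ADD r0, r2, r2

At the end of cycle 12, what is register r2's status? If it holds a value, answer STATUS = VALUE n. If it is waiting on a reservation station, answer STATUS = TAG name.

STATUS = TAG Mul1

  c1: issue SUB r1<-Add1  regs: r0:3,r1:Add1,r2:7,r3:7
  c2: issue MUL r2<-Mul1  regs: r0:3,r1:Add1,r2:Mul1,r3:7
  c3: CDB Add1=2; issue ADD r3<-Add1  regs: r0:3,r1:2,r2:Mul1,r3:Add1
  c4: issue MUL r1<-Mul2  regs: r0:3,r1:Mul2,r2:Mul1,r3:Add1
  c5: issue SUB r1<-Add2  regs: r0:3,r1:Add2,r2:Mul1,r3:Add1
  c6: stall  regs: r0:3,r1:Add2,r2:Mul1,r3:Add1
  c7: CDB Mul1=49; issue MUL r2<-Mul1  regs: r0:3,r1:Add2,r2:Mul1,r3:Add1
  c8: stall  regs: r0:3,r1:Add2,r2:Mul1,r3:Add1
  c9: CDB Add1=51; issue ADD r0<-Add1  regs: r0:Add1,r1:Add2,r2:Mul1,r3:51
  c10: -  regs: r0:Add1,r1:Add2,r2:Mul1,r3:51
  c11: -  regs: r0:Add1,r1:Add2,r2:Mul1,r3:51
  c12: CDB Mul2=2401  regs: r0:Add1,r1:Add2,r2:Mul1,r3:51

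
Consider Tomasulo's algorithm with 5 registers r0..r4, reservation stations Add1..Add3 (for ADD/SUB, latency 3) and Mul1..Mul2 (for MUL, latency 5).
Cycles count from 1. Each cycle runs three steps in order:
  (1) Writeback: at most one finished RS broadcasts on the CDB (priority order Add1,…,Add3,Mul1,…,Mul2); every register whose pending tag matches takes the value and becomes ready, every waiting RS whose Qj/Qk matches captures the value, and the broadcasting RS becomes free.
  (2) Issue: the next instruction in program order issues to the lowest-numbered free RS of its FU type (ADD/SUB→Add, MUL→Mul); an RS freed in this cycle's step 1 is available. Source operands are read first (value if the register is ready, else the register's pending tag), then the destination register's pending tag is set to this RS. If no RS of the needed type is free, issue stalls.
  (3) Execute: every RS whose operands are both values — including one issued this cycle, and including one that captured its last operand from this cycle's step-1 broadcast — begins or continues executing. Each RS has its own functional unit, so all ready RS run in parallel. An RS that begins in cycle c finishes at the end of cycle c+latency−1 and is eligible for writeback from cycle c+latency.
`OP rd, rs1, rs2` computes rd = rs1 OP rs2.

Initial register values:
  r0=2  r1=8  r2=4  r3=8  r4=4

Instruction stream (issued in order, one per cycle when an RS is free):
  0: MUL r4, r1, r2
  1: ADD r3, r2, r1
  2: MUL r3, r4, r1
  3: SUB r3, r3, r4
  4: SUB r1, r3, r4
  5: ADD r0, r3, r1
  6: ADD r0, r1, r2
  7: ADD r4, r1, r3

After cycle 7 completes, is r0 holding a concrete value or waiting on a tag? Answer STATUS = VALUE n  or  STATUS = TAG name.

  c1: issue MUL r4<-Mul1  regs: r0:2,r1:8,r2:4,r3:8,r4:Mul1
  c2: issue ADD r3<-Add1  regs: r0:2,r1:8,r2:4,r3:Add1,r4:Mul1
  c3: issue MUL r3<-Mul2  regs: r0:2,r1:8,r2:4,r3:Mul2,r4:Mul1
  c4: issue SUB r3<-Add2  regs: r0:2,r1:8,r2:4,r3:Add2,r4:Mul1
  c5: CDB Add1=12; issue SUB r1<-Add1  regs: r0:2,r1:Add1,r2:4,r3:Add2,r4:Mul1
  c6: CDB Mul1=32; issue ADD r0<-Add3  regs: r0:Add3,r1:Add1,r2:4,r3:Add2,r4:32
  c7: stall  regs: r0:Add3,r1:Add1,r2:4,r3:Add2,r4:32

STATUS = TAG Add3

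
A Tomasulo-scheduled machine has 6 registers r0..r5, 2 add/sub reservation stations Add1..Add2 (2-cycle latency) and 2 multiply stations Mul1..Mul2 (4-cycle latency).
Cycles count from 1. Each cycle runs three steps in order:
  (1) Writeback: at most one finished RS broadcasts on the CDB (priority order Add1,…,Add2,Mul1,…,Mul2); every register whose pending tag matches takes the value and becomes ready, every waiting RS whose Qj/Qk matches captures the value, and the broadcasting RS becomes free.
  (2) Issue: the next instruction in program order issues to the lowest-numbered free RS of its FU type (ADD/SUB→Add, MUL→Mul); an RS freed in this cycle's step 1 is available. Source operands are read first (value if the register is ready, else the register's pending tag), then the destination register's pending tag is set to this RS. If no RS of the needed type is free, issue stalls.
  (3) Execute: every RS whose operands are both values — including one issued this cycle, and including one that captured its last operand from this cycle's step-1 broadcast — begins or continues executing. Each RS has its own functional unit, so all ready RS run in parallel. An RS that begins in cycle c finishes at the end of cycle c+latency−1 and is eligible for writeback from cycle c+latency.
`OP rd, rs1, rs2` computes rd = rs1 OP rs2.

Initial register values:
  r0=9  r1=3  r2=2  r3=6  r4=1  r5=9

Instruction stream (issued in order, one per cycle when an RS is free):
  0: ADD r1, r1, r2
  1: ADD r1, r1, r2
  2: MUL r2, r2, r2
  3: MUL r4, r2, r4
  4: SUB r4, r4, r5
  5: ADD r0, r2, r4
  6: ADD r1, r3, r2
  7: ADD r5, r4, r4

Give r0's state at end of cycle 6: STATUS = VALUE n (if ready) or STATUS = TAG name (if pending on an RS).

STATUS = TAG Add2

cycle 1: issue ADD r1<-Add1 // r0:9,r1:Add1,r2:2,r3:6,r4:1,r5:9
cycle 2: issue ADD r1<-Add2 // r0:9,r1:Add2,r2:2,r3:6,r4:1,r5:9
cycle 3: CDB Add1=5; issue MUL r2<-Mul1 // r0:9,r1:Add2,r2:Mul1,r3:6,r4:1,r5:9
cycle 4: issue MUL r4<-Mul2 // r0:9,r1:Add2,r2:Mul1,r3:6,r4:Mul2,r5:9
cycle 5: CDB Add2=7; issue SUB r4<-Add1 // r0:9,r1:7,r2:Mul1,r3:6,r4:Add1,r5:9
cycle 6: issue ADD r0<-Add2 // r0:Add2,r1:7,r2:Mul1,r3:6,r4:Add1,r5:9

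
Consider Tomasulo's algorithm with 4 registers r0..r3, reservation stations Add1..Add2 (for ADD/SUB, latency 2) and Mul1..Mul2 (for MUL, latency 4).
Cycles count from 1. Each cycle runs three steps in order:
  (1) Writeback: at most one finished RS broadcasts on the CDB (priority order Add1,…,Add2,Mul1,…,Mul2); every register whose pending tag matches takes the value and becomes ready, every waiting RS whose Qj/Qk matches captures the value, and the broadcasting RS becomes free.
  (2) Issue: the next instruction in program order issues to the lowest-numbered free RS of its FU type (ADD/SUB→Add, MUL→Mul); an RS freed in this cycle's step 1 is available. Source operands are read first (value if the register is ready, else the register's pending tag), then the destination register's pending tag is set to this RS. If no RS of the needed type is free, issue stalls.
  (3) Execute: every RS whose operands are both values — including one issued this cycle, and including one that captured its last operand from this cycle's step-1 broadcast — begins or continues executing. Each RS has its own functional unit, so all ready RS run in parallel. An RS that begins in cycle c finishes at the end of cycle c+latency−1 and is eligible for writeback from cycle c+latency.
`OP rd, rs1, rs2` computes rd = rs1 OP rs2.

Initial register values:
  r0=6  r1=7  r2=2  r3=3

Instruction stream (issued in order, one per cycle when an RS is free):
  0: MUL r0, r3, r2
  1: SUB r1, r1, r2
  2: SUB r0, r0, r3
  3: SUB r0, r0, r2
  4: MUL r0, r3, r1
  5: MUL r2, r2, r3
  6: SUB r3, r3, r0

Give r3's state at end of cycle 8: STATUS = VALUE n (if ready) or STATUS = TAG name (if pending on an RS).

  c1: issue MUL r0<-Mul1  regs: r0:Mul1,r1:7,r2:2,r3:3
  c2: issue SUB r1<-Add1  regs: r0:Mul1,r1:Add1,r2:2,r3:3
  c3: issue SUB r0<-Add2  regs: r0:Add2,r1:Add1,r2:2,r3:3
  c4: CDB Add1=5; issue SUB r0<-Add1  regs: r0:Add1,r1:5,r2:2,r3:3
  c5: CDB Mul1=6; issue MUL r0<-Mul1  regs: r0:Mul1,r1:5,r2:2,r3:3
  c6: issue MUL r2<-Mul2  regs: r0:Mul1,r1:5,r2:Mul2,r3:3
  c7: CDB Add2=3; issue SUB r3<-Add2  regs: r0:Mul1,r1:5,r2:Mul2,r3:Add2
  c8: -  regs: r0:Mul1,r1:5,r2:Mul2,r3:Add2

STATUS = TAG Add2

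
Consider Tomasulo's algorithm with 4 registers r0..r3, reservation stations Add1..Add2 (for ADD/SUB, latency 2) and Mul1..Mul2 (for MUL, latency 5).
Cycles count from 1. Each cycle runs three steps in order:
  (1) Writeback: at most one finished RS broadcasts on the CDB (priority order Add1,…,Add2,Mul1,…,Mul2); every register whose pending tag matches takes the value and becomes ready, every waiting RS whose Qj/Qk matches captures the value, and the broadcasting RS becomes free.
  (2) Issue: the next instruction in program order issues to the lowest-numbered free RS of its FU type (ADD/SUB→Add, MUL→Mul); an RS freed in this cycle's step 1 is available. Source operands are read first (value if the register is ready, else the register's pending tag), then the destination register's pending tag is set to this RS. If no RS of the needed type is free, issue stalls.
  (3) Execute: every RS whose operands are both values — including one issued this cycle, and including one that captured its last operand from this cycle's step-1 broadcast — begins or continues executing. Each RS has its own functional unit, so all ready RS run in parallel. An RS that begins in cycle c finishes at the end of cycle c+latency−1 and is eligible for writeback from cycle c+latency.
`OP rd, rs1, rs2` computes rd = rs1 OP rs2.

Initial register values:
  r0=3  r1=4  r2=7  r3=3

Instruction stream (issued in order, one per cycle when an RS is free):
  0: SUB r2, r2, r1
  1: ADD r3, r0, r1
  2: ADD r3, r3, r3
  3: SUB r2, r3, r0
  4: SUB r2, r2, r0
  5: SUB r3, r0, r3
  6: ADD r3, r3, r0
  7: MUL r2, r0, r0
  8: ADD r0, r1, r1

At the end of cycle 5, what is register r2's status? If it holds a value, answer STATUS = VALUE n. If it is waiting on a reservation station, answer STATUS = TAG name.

STATUS = TAG Add2

c1: issue SUB r2<-Add1 | r0:3,r1:4,r2:Add1,r3:3
c2: issue ADD r3<-Add2 | r0:3,r1:4,r2:Add1,r3:Add2
c3: CDB Add1=3; issue ADD r3<-Add1 | r0:3,r1:4,r2:3,r3:Add1
c4: CDB Add2=7; issue SUB r2<-Add2 | r0:3,r1:4,r2:Add2,r3:Add1
c5: stall | r0:3,r1:4,r2:Add2,r3:Add1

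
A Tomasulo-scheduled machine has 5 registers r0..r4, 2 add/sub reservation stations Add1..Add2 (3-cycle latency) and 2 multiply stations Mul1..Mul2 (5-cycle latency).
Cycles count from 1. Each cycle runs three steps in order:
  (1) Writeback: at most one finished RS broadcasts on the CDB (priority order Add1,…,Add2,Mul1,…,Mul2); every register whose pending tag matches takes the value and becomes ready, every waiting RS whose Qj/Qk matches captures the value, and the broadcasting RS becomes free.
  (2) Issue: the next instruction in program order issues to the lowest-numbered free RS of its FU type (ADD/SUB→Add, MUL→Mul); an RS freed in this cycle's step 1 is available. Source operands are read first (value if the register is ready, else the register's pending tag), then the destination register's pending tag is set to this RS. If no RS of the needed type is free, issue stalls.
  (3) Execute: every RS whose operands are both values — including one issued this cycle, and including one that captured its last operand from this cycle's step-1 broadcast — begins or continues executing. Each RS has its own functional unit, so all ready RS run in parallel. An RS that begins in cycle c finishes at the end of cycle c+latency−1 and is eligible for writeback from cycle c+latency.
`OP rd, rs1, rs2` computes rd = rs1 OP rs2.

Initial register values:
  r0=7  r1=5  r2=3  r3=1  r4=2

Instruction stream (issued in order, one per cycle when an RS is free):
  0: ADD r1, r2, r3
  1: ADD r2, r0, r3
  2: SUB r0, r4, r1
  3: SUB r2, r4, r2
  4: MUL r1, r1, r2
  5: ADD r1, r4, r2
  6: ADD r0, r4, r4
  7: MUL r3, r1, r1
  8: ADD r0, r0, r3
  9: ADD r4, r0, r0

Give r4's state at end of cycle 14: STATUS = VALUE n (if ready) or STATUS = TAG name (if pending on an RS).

  c1: issue ADD r1<-Add1  regs: r0:7,r1:Add1,r2:3,r3:1,r4:2
  c2: issue ADD r2<-Add2  regs: r0:7,r1:Add1,r2:Add2,r3:1,r4:2
  c3: stall  regs: r0:7,r1:Add1,r2:Add2,r3:1,r4:2
  c4: CDB Add1=4; issue SUB r0<-Add1  regs: r0:Add1,r1:4,r2:Add2,r3:1,r4:2
  c5: CDB Add2=8; issue SUB r2<-Add2  regs: r0:Add1,r1:4,r2:Add2,r3:1,r4:2
  c6: issue MUL r1<-Mul1  regs: r0:Add1,r1:Mul1,r2:Add2,r3:1,r4:2
  c7: CDB Add1=-2; issue ADD r1<-Add1  regs: r0:-2,r1:Add1,r2:Add2,r3:1,r4:2
  c8: CDB Add2=-6; issue ADD r0<-Add2  regs: r0:Add2,r1:Add1,r2:-6,r3:1,r4:2
  c9: issue MUL r3<-Mul2  regs: r0:Add2,r1:Add1,r2:-6,r3:Mul2,r4:2
  c10: stall  regs: r0:Add2,r1:Add1,r2:-6,r3:Mul2,r4:2
  c11: CDB Add1=-4; issue ADD r0<-Add1  regs: r0:Add1,r1:-4,r2:-6,r3:Mul2,r4:2
  c12: CDB Add2=4; issue ADD r4<-Add2  regs: r0:Add1,r1:-4,r2:-6,r3:Mul2,r4:Add2
  c13: CDB Mul1=-24  regs: r0:Add1,r1:-4,r2:-6,r3:Mul2,r4:Add2
  c14: -  regs: r0:Add1,r1:-4,r2:-6,r3:Mul2,r4:Add2

STATUS = TAG Add2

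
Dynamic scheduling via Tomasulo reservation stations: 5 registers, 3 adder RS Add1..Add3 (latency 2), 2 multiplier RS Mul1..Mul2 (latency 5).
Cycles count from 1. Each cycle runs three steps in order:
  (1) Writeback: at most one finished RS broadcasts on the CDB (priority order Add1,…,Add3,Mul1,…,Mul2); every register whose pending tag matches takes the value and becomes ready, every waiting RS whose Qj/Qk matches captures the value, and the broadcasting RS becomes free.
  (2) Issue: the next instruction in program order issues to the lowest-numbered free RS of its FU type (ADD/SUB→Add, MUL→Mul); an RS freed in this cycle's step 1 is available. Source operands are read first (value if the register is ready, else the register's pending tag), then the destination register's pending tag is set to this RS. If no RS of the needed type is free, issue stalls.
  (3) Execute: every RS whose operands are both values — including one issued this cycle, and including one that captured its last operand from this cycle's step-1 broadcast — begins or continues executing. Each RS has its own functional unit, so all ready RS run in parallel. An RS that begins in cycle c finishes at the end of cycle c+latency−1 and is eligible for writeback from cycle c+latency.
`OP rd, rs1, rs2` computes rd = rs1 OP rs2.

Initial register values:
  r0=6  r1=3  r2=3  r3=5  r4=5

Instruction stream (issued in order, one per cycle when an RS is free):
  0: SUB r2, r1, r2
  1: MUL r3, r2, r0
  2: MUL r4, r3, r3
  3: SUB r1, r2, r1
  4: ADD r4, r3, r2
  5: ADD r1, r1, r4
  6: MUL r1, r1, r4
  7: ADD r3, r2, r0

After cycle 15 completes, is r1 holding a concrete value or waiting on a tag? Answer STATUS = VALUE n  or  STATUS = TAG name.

  c1: issue SUB r2<-Add1  regs: r0:6,r1:3,r2:Add1,r3:5,r4:5
  c2: issue MUL r3<-Mul1  regs: r0:6,r1:3,r2:Add1,r3:Mul1,r4:5
  c3: CDB Add1=0; issue MUL r4<-Mul2  regs: r0:6,r1:3,r2:0,r3:Mul1,r4:Mul2
  c4: issue SUB r1<-Add1  regs: r0:6,r1:Add1,r2:0,r3:Mul1,r4:Mul2
  c5: issue ADD r4<-Add2  regs: r0:6,r1:Add1,r2:0,r3:Mul1,r4:Add2
  c6: CDB Add1=-3; issue ADD r1<-Add1  regs: r0:6,r1:Add1,r2:0,r3:Mul1,r4:Add2
  c7: stall  regs: r0:6,r1:Add1,r2:0,r3:Mul1,r4:Add2
  c8: CDB Mul1=0; issue MUL r1<-Mul1  regs: r0:6,r1:Mul1,r2:0,r3:0,r4:Add2
  c9: issue ADD r3<-Add3  regs: r0:6,r1:Mul1,r2:0,r3:Add3,r4:Add2
  c10: CDB Add2=0  regs: r0:6,r1:Mul1,r2:0,r3:Add3,r4:0
  c11: CDB Add3=6  regs: r0:6,r1:Mul1,r2:0,r3:6,r4:0
  c12: CDB Add1=-3  regs: r0:6,r1:Mul1,r2:0,r3:6,r4:0
  c13: CDB Mul2=0  regs: r0:6,r1:Mul1,r2:0,r3:6,r4:0
  c14: -  regs: r0:6,r1:Mul1,r2:0,r3:6,r4:0
  c15: -  regs: r0:6,r1:Mul1,r2:0,r3:6,r4:0

STATUS = TAG Mul1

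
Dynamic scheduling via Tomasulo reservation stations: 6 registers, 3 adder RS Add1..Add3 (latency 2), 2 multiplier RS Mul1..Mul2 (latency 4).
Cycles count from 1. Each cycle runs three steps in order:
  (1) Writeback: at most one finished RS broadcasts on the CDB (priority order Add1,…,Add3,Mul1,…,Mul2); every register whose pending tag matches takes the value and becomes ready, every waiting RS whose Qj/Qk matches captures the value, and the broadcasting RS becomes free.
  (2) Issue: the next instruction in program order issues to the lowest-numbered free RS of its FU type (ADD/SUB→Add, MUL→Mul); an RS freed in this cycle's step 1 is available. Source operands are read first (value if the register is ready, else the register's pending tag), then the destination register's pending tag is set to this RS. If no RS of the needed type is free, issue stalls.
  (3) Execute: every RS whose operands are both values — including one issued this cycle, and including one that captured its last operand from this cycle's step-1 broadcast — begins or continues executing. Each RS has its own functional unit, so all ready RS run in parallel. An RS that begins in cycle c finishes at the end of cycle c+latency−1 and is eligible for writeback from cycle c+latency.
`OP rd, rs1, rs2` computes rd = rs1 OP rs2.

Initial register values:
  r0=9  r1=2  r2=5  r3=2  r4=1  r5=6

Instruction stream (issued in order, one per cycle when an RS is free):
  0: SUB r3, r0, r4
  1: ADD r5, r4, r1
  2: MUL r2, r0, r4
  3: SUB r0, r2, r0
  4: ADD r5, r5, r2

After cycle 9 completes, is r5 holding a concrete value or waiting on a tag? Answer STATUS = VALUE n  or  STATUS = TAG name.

STATUS = TAG Add2

cycle 1: issue SUB r3<-Add1 // r0:9,r1:2,r2:5,r3:Add1,r4:1,r5:6
cycle 2: issue ADD r5<-Add2 // r0:9,r1:2,r2:5,r3:Add1,r4:1,r5:Add2
cycle 3: CDB Add1=8; issue MUL r2<-Mul1 // r0:9,r1:2,r2:Mul1,r3:8,r4:1,r5:Add2
cycle 4: CDB Add2=3; issue SUB r0<-Add1 // r0:Add1,r1:2,r2:Mul1,r3:8,r4:1,r5:3
cycle 5: issue ADD r5<-Add2 // r0:Add1,r1:2,r2:Mul1,r3:8,r4:1,r5:Add2
cycle 6: - // r0:Add1,r1:2,r2:Mul1,r3:8,r4:1,r5:Add2
cycle 7: CDB Mul1=9 // r0:Add1,r1:2,r2:9,r3:8,r4:1,r5:Add2
cycle 8: - // r0:Add1,r1:2,r2:9,r3:8,r4:1,r5:Add2
cycle 9: CDB Add1=0 // r0:0,r1:2,r2:9,r3:8,r4:1,r5:Add2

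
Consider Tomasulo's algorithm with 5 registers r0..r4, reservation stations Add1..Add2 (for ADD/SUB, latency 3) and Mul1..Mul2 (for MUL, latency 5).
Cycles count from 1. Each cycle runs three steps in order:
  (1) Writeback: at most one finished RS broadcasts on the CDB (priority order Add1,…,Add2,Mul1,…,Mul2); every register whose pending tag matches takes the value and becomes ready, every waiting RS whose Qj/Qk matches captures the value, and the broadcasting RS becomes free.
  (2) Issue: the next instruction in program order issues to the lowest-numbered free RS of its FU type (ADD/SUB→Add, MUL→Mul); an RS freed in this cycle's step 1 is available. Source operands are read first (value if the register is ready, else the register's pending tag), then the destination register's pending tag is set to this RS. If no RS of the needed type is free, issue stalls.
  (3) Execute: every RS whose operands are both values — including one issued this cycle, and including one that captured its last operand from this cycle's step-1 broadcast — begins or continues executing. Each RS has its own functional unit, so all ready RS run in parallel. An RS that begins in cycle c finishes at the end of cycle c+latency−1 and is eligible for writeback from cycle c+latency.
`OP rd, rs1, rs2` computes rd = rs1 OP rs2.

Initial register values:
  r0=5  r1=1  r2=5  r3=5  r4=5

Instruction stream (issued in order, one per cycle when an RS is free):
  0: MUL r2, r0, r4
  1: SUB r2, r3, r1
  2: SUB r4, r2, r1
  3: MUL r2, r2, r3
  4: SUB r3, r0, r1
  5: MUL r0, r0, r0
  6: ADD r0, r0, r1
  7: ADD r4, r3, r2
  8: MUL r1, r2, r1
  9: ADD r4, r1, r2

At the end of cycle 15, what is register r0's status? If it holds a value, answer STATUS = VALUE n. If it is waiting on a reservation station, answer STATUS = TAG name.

  c1: issue MUL r2<-Mul1  regs: r0:5,r1:1,r2:Mul1,r3:5,r4:5
  c2: issue SUB r2<-Add1  regs: r0:5,r1:1,r2:Add1,r3:5,r4:5
  c3: issue SUB r4<-Add2  regs: r0:5,r1:1,r2:Add1,r3:5,r4:Add2
  c4: issue MUL r2<-Mul2  regs: r0:5,r1:1,r2:Mul2,r3:5,r4:Add2
  c5: CDB Add1=4; issue SUB r3<-Add1  regs: r0:5,r1:1,r2:Mul2,r3:Add1,r4:Add2
  c6: CDB Mul1=25; issue MUL r0<-Mul1  regs: r0:Mul1,r1:1,r2:Mul2,r3:Add1,r4:Add2
  c7: stall  regs: r0:Mul1,r1:1,r2:Mul2,r3:Add1,r4:Add2
  c8: CDB Add1=4; issue ADD r0<-Add1  regs: r0:Add1,r1:1,r2:Mul2,r3:4,r4:Add2
  c9: CDB Add2=3; issue ADD r4<-Add2  regs: r0:Add1,r1:1,r2:Mul2,r3:4,r4:Add2
  c10: CDB Mul2=20; issue MUL r1<-Mul2  regs: r0:Add1,r1:Mul2,r2:20,r3:4,r4:Add2
  c11: CDB Mul1=25; stall  regs: r0:Add1,r1:Mul2,r2:20,r3:4,r4:Add2
  c12: stall  regs: r0:Add1,r1:Mul2,r2:20,r3:4,r4:Add2
  c13: CDB Add2=24; issue ADD r4<-Add2  regs: r0:Add1,r1:Mul2,r2:20,r3:4,r4:Add2
  c14: CDB Add1=26  regs: r0:26,r1:Mul2,r2:20,r3:4,r4:Add2
  c15: CDB Mul2=20  regs: r0:26,r1:20,r2:20,r3:4,r4:Add2

STATUS = VALUE 26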